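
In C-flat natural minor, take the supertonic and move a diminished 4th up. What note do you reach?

Gbb

The supertonic of Cb natural minor is Db.
A diminished fourth (4 semitones) above Db lands on the letter G, giving Gbb.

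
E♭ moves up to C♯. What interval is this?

Counting letters E–F–G–A–B–C gives a sixth.
Eb→C# = 10 semitones, 1 wider than the major sixth (9), so augmented.

augmented sixth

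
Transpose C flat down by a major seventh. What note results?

C down a major seventh is Db, so the target letter is D.
From Cb, a major seventh is 11 semitones down: Dbb.

Dbb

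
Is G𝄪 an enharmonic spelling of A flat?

Two spellings are enharmonically equivalent only if they share a pitch class.
Here G## → 9, Ab → 8; 8 ≠ 9, so they are not.

No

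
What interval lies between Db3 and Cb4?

The letter names run D→C, a span of 6 letter steps, so the interval is some kind of seventh.
Db to Cb is 10 semitones. A major seventh is 11, so 10 makes it minor.

minor seventh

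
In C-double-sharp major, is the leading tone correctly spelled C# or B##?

Each scale degree takes a distinct letter name. Degree 7 of a scale on C must use the letter B.
B## and C# are enharmonically the same pitch, but only B## uses the letter B, so it is the correct spelling here.

B##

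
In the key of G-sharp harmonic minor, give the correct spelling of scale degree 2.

A#

The G# harmonic minor scale runs G# A# B C# D# E F##.
Degree 2 is A#.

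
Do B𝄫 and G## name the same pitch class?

Yes

Bbb = pitch class 9 and G## = pitch class 9 — the same pitch class, so they are enharmonic equivalents.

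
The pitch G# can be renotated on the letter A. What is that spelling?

Ab

G# is pitch class 8. The letter A alone is pitch class 9.
To reach pitch class 8 from A requires an offset of -1 semitone, i.e. flat: Ab.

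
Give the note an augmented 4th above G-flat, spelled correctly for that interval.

C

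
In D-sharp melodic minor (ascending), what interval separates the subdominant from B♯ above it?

The subdominant of D# melodic minor (ascending) is G#.
G# up to B#: letters G→B make it a third; 4 semitones makes it major.

major third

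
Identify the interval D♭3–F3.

major third

Counting letters D–E–F gives a third.
Db→F = 4 semitones, exactly the major third.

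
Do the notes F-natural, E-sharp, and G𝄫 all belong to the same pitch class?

F is pitch class 5; E# is pitch class 5; Gbb is pitch class 5.
All spellings map to pitch class 5, so they are enharmonically equivalent.

Yes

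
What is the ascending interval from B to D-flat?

Counting letters B–C–D gives a third.
B→Db = 2 semitones, 2 narrower than the major third (4), so diminished.

diminished third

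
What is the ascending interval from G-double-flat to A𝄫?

Counting letters G–A gives a second.
Gbb→Abb = 2 semitones, exactly the major second.

major second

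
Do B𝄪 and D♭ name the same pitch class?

B## is pitch class 1; Db is pitch class 1.
All spellings map to pitch class 1, so they are enharmonically equivalent.

Yes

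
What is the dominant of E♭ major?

Bb

The Eb major scale runs Eb F G Ab Bb C D.
Degree 5 is Bb.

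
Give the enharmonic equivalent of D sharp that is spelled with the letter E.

Eb

D# is pitch class 3. The letter E alone is pitch class 4.
To reach pitch class 3 from E requires an offset of -1 semitone, i.e. flat: Eb.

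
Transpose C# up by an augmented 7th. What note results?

B##

C up a major seventh is B, so the target letter is B.
From C#, an augmented seventh is 12 semitones up: B##.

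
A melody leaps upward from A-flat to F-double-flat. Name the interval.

The letter names run A→F, a span of 5 letter steps, so the interval is some kind of sixth.
Ab to Fbb is 7 semitones. A major sixth is 9, so 7 makes it diminished.

diminished sixth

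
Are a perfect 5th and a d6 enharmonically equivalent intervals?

A perfect fifth spans 7 semitones; a diminished sixth spans 7.
They are enharmonically equivalent.

Yes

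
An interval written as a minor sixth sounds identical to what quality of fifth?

A minor sixth spans 8 semitones.
A fifth spanning 8 semitones is augmented (the perfect fifth is 7).

augmented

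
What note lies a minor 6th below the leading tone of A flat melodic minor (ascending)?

The leading tone of Ab melodic minor (ascending) is G.
A minor sixth (8 semitones) below G lands on the letter B, giving B.

B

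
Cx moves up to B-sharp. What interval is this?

minor seventh

The letter names run C→B, a span of 6 letter steps, so the interval is some kind of seventh.
C## to B# is 10 semitones. A major seventh is 11, so 10 makes it minor.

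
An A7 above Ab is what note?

G#

A seventh above A lands on the letter G.
An augmented seventh spans 12 semitones, so Ab moves to pitch class 8. On the letter G that is G#.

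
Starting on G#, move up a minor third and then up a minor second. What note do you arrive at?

C

A minor third up from G# is B (letter B, 3 semitones up).
A minor second up from B is C (letter C, 1 semitone up).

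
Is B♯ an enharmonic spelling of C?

Yes

B# is pitch class 0; C is pitch class 0.
All spellings map to pitch class 0, so they are enharmonically equivalent.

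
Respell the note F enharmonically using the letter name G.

Gbb

F is pitch class 5. The letter G alone is pitch class 7.
To reach pitch class 5 from G requires an offset of -2 semitones, i.e. double flat: Gbb.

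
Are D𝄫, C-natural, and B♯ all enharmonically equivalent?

Yes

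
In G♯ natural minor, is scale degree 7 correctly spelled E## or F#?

F#

Each scale degree takes a distinct letter name. Degree 7 of a scale on G must use the letter F.
F# and E## are enharmonically the same pitch, but only F# uses the letter F, so it is the correct spelling here.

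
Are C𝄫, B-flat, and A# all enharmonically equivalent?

Cbb = pitch class 10 and Bb = pitch class 10 and A# = pitch class 10 — the same pitch class, so they are enharmonic equivalents.

Yes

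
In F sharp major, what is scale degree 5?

The F# major scale runs F# G# A# B C# D# E#.
Degree 5 is C#.

C#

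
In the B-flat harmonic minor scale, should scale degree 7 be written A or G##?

A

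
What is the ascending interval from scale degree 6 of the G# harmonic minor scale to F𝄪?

Scale degree 6 of G# harmonic minor is E.
E up to F##: letters E→F make it a second; 3 semitones makes it augmented.

augmented second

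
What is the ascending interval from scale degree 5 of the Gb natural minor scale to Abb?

diminished fifth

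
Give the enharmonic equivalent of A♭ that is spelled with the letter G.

G#

Plain G sits 1 semitone below Ab, so on the letter G the same pitch needs a sharp: G#.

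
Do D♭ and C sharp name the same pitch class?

Db = pitch class 1 and C# = pitch class 1 — the same pitch class, so they are enharmonic equivalents.

Yes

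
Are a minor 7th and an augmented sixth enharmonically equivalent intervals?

Yes

A minor seventh spans 10 semitones; an augmented sixth spans 10.
They are enharmonically equivalent.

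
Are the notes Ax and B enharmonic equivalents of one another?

A## is pitch class 11; B is pitch class 11.
All spellings map to pitch class 11, so they are enharmonically equivalent.

Yes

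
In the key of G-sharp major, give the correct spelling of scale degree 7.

F##

Degree 7 takes the letter 6 steps above G, which is F.
In major, degree 7 sits 11 semitones above the tonic. G# + 11 semitones is pitch class 7, spelled on F as F##.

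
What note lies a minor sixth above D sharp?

B

D up a major sixth is B, so the target letter is B.
From D#, a minor sixth is 8 semitones up: B.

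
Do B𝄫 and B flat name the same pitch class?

Bbb is pitch class 9; Bb is pitch class 10.
The pitch classes differ (9 vs. 10), so they are not enharmonic equivalents.

No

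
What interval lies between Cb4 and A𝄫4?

minor sixth

The letter names run C→A, a span of 5 letter steps, so the interval is some kind of sixth.
Cb to Abb is 8 semitones. A major sixth is 9, so 8 makes it minor.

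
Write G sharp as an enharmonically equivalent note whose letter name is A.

Ab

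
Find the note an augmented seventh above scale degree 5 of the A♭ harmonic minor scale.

D#

Scale degree 5 of Ab harmonic minor is Eb.
An augmented seventh (12 semitones) above Eb lands on the letter D, giving D#.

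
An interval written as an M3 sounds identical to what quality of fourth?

A major third spans 4 semitones.
A fourth spanning 4 semitones is diminished (the perfect fourth is 5).

diminished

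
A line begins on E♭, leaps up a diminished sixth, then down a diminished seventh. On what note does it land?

Db

A diminished sixth up from Eb is Cbb (letter C, 7 semitones up).
A diminished seventh down from Cbb is Db (letter D, 9 semitones down).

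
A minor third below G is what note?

E

A third below G lands on the letter E.
A minor third spans 3 semitones, so G moves to pitch class 4. On the letter E that is E.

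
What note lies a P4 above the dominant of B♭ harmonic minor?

Bb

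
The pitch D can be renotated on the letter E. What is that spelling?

Plain E sits 2 semitones above D, so on the letter E the same pitch needs a double flat: Ebb.

Ebb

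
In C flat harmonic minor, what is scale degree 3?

Ebb

Degree 3 takes the letter 2 steps above C, which is E.
In harmonic minor, degree 3 sits 3 semitones above the tonic. Cb + 3 semitones is pitch class 2, spelled on E as Ebb.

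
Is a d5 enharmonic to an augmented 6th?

A diminished fifth spans 6 semitones; an augmented sixth spans 10.
The spans differ, so they are not enharmonic equivalents.

No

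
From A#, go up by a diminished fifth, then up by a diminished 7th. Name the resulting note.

A diminished fifth up from A# is E (letter E, 6 semitones up).
A diminished seventh up from E is Db (letter D, 9 semitones up).

Db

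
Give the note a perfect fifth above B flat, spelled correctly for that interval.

A fifth above B lands on the letter F.
A perfect fifth spans 7 semitones, so Bb moves to pitch class 5. On the letter F that is F.

F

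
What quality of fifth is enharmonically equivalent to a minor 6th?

augmented

A minor sixth spans 8 semitones.
A fifth spanning 8 semitones is augmented (the perfect fifth is 7).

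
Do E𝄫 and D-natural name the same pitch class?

Ebb is pitch class 2; D is pitch class 2.
All spellings map to pitch class 2, so they are enharmonically equivalent.

Yes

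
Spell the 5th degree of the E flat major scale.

The Eb major scale runs Eb F G Ab Bb C D.
Degree 5 is Bb.

Bb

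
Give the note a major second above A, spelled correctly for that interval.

A second above A lands on the letter B.
A major second spans 2 semitones, so A moves to pitch class 11. On the letter B that is B.

B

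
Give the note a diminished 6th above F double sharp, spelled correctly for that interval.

D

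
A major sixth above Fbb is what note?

Dbb

A sixth above F lands on the letter D.
A major sixth spans 9 semitones, so Fbb moves to pitch class 0. On the letter D that is Dbb.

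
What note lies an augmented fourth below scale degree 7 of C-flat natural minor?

Fbb

Scale degree 7 of Cb natural minor is Bbb.
An augmented fourth (6 semitones) below Bbb lands on the letter F, giving Fbb.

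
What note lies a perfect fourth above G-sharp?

C#

A fourth above G lands on the letter C.
A perfect fourth spans 5 semitones, so G# moves to pitch class 1. On the letter C that is C#.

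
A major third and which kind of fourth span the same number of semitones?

A major third spans 4 semitones.
A fourth spanning 4 semitones is diminished (the perfect fourth is 5).

diminished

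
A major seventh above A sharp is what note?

G##

A seventh above A lands on the letter G.
A major seventh spans 11 semitones, so A# moves to pitch class 9. On the letter G that is G##.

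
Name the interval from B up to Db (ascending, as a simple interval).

The letter names run B→D, a span of 2 letter steps, so the interval is some kind of third.
B to Db is 2 semitones. A major third is 4, so 2 makes it diminished.

diminished third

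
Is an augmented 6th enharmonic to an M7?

An augmented sixth spans 10 semitones; a major seventh spans 11.
The spans differ, so they are not enharmonic equivalents.

No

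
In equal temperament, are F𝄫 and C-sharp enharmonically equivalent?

Two spellings are enharmonically equivalent only if they share a pitch class.
Here Fbb → 3, C# → 1; 1 ≠ 3, so they are not.

No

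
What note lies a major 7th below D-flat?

Ebb

A seventh below D lands on the letter E.
A major seventh spans 11 semitones, so Db moves to pitch class 2. On the letter E that is Ebb.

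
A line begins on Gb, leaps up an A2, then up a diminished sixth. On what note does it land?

Fb

An augmented second up from Gb is A (letter A, 3 semitones up).
A diminished sixth up from A is Fb (letter F, 7 semitones up).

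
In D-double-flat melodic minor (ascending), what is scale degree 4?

Gbb

The Dbb melodic minor (ascending) scale runs Dbb Ebb Fbb Gbb Abb Bbb Cb.
Degree 4 is Gbb.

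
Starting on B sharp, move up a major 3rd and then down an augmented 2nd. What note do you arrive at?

A major third up from B# is D## (letter D, 4 semitones up).
An augmented second down from D## is C# (letter C, 3 semitones down).

C#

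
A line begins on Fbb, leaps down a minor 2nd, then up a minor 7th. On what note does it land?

A minor second down from Fbb is Ebb (letter E, 1 semitone down).
A minor seventh up from Ebb is Dbb (letter D, 10 semitones up).

Dbb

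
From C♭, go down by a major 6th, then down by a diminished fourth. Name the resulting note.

Bb

A major sixth down from Cb is Ebb (letter E, 9 semitones down).
A diminished fourth down from Ebb is Bb (letter B, 4 semitones down).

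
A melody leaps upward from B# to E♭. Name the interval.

doubly diminished fourth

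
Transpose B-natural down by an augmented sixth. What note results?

A sixth below B lands on the letter D.
An augmented sixth spans 10 semitones, so B moves to pitch class 1. On the letter D that is Db.

Db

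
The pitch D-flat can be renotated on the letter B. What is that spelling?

Plain B sits 2 semitones below Db, so on the letter B the same pitch needs a double sharp: B##.

B##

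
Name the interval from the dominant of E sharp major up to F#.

diminished fifth

The dominant of E# major is B#.
B# up to F#: letters B→F make it a fifth; 6 semitones makes it diminished.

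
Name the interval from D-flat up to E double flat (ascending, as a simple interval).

minor second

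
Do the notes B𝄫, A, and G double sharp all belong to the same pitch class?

Yes

Bbb is pitch class 9; A is pitch class 9; G## is pitch class 9.
All spellings map to pitch class 9, so they are enharmonically equivalent.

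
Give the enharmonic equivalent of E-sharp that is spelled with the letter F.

F

E# is pitch class 5. The letter F alone is pitch class 5.
Pitch class 5 on F needs no accidental: F.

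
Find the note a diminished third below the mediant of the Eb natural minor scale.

The mediant of Eb natural minor is Gb.
A diminished third (2 semitones) below Gb lands on the letter E, giving E.

E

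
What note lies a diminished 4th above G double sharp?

C#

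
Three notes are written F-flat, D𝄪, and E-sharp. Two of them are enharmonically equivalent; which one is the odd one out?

E#

In 12-tone equal temperament, enharmonic equivalents share a pitch class. Fb is pitch class 4; D## is pitch class 4; E# is pitch class 5.
Fb and D## share pitch class 4, while E# is pitch class 5.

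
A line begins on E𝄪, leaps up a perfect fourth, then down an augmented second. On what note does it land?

A perfect fourth up from E## is A## (letter A, 5 semitones up).
An augmented second down from A## is G# (letter G, 3 semitones down).

G#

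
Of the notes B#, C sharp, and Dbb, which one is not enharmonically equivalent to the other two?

In 12-tone equal temperament, enharmonic equivalents share a pitch class. B# is pitch class 0; C# is pitch class 1; Dbb is pitch class 0.
B# and Dbb share pitch class 0, while C# is pitch class 1.

C#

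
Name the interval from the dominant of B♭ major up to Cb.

diminished fifth

The dominant of Bb major is F.
F up to Cb: letters F→C make it a fifth; 6 semitones makes it diminished.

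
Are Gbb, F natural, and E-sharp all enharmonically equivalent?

Gbb is pitch class 5; F is pitch class 5; E# is pitch class 5.
All spellings map to pitch class 5, so they are enharmonically equivalent.

Yes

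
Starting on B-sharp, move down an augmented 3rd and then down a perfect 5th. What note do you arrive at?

An augmented third down from B# is G (letter G, 5 semitones down).
A perfect fifth down from G is C (letter C, 7 semitones down).

C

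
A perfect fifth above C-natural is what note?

G

A fifth above C lands on the letter G.
A perfect fifth spans 7 semitones, so C moves to pitch class 7. On the letter G that is G.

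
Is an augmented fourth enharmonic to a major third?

An augmented fourth spans 6 semitones; a major third spans 4.
The spans differ, so they are not enharmonic equivalents.

No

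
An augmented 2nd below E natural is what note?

E down a major second is D, so the target letter is D.
From E, an augmented second is 3 semitones down: Db.

Db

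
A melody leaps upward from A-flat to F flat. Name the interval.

The letter names run A→F, a span of 5 letter steps, so the interval is some kind of sixth.
Ab to Fb is 8 semitones. A major sixth is 9, so 8 makes it minor.

minor sixth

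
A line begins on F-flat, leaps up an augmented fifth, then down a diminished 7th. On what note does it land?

D#

An augmented fifth up from Fb is C (letter C, 8 semitones up).
A diminished seventh down from C is D# (letter D, 9 semitones down).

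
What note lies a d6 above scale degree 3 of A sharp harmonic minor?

Ab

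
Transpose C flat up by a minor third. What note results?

Ebb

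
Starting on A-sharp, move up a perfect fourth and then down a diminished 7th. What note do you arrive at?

E##

A perfect fourth up from A# is D# (letter D, 5 semitones up).
A diminished seventh down from D# is E## (letter E, 9 semitones down).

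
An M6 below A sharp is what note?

C#

A down a major sixth is C, so the target letter is C.
From A#, a major sixth is 9 semitones down: C#.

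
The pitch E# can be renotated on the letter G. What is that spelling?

Gbb

E# is pitch class 5. The letter G alone is pitch class 7.
To reach pitch class 5 from G requires an offset of -2 semitones, i.e. double flat: Gbb.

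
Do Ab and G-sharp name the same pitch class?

Ab = pitch class 8 and G# = pitch class 8 — the same pitch class, so they are enharmonic equivalents.

Yes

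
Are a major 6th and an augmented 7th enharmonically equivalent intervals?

A major sixth spans 9 semitones; an augmented seventh spans 12.
The spans differ, so they are not enharmonic equivalents.

No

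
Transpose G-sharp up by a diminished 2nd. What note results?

G up a major second is A, so the target letter is A.
From G#, a diminished second is 0 semitones up: Ab.

Ab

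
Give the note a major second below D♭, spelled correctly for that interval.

D down a major second is C, so the target letter is C.
From Db, a major second is 2 semitones down: Cb.

Cb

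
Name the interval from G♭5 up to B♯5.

The letter names run G→B, a span of 2 letter steps, so the interval is some kind of third.
Gb to B# is 6 semitones. A major third is 4, so 6 makes it doubly augmented.

doubly augmented third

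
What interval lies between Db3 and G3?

augmented fourth

Counting letters D–E–F–G gives a fourth.
Db→G = 6 semitones, 1 wider than the perfect fourth (5), so augmented.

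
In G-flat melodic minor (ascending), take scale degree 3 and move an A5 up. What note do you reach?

Scale degree 3 of Gb melodic minor (ascending) is Bbb.
An augmented fifth (8 semitones) above Bbb lands on the letter F, giving F.

F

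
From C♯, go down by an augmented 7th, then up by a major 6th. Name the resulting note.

Bb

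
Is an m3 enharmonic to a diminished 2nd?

No

A minor third spans 3 semitones; a diminished second spans 0.
The spans differ, so they are not enharmonic equivalents.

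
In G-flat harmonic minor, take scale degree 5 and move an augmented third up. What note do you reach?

Scale degree 5 of Gb harmonic minor is Db.
An augmented third (5 semitones) above Db lands on the letter F, giving F#.

F#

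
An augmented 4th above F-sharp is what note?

A fourth above F lands on the letter B.
An augmented fourth spans 6 semitones, so F# moves to pitch class 0. On the letter B that is B#.

B#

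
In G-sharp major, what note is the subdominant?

Degree 4 takes the letter 3 steps above G, which is C.
In major, degree 4 sits 5 semitones above the tonic. G# + 5 semitones is pitch class 1, spelled on C as C#.

C#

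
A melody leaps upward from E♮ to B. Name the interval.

Counting letters E–F–G–A–B gives a fifth.
E→B = 7 semitones, exactly the perfect fifth.

perfect fifth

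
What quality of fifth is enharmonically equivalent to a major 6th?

doubly augmented

A major sixth spans 9 semitones.
A fifth spanning 9 semitones is doubly augmented (the perfect fifth is 7).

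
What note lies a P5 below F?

Bb

A fifth below F lands on the letter B.
A perfect fifth spans 7 semitones, so F moves to pitch class 10. On the letter B that is Bb.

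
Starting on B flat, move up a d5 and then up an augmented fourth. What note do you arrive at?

A diminished fifth up from Bb is Fb (letter F, 6 semitones up).
An augmented fourth up from Fb is Bb (letter B, 6 semitones up).

Bb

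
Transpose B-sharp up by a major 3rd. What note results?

B up a major third is D#, so the target letter is D.
From B#, a major third is 4 semitones up: D##.

D##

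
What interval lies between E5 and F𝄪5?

The letter names run E→F, a span of 1 letter step, so the interval is some kind of second.
E to F## is 3 semitones. A major second is 2, so 3 makes it augmented.

augmented second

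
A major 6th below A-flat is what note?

Cb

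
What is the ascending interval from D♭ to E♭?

The letter names run D→E, a span of 1 letter step, so the interval is some kind of second.
Db to Eb is 2 semitones. A major second is 2, so 2 makes it major.

major second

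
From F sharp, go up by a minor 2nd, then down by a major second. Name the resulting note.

A minor second up from F# is G (letter G, 1 semitone up).
A major second down from G is F (letter F, 2 semitones down).

F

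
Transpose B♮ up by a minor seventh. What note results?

A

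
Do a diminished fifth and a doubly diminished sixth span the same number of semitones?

A diminished fifth spans 6 semitones; a doubly diminished sixth spans 6.
They are enharmonically equivalent.

Yes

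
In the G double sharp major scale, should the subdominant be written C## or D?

C##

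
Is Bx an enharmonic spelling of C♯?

Yes

B## is pitch class 1; C# is pitch class 1.
All spellings map to pitch class 1, so they are enharmonically equivalent.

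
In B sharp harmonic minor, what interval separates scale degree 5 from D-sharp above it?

minor sixth

Scale degree 5 of B# harmonic minor is F##.
F## up to D#: letters F→D make it a sixth; 8 semitones makes it minor.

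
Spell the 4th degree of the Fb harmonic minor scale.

The Fb harmonic minor scale runs Fb Gb Abb Bbb Cb Dbb Eb.
Degree 4 is Bbb.

Bbb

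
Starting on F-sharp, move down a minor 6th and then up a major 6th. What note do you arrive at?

A minor sixth down from F# is A# (letter A, 8 semitones down).
A major sixth up from A# is F## (letter F, 9 semitones up).

F##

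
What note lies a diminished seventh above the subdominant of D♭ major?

Fbb

The subdominant of Db major is Gb.
A diminished seventh (9 semitones) above Gb lands on the letter F, giving Fbb.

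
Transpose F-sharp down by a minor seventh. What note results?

A seventh below F lands on the letter G.
A minor seventh spans 10 semitones, so F# moves to pitch class 8. On the letter G that is G#.

G#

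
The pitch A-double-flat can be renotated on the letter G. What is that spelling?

G

Plain G sits at the same pitch as Abb, so on the letter G the same pitch needs a natural: G.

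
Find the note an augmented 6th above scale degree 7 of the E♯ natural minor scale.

Scale degree 7 of E# natural minor is D#.
An augmented sixth (10 semitones) above D# lands on the letter B, giving B##.

B##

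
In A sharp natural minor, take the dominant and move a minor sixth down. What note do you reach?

G##

The dominant of A# natural minor is E#.
A minor sixth (8 semitones) below E# lands on the letter G, giving G##.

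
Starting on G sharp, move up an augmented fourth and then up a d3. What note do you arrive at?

An augmented fourth up from G# is C## (letter C, 6 semitones up).
A diminished third up from C## is E (letter E, 2 semitones up).

E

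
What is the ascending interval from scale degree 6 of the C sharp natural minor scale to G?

minor seventh

Scale degree 6 of C# natural minor is A.
A up to G: letters A→G make it a seventh; 10 semitones makes it minor.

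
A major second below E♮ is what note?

D

A second below E lands on the letter D.
A major second spans 2 semitones, so E moves to pitch class 2. On the letter D that is D.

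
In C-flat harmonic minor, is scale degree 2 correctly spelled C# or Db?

Each scale degree takes a distinct letter name. Degree 2 of a scale on C must use the letter D.
Db and C# are enharmonically the same pitch, but only Db uses the letter D, so it is the correct spelling here.

Db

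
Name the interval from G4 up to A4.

The letter names run G→A, a span of 1 letter step, so the interval is some kind of second.
G to A is 2 semitones. A major second is 2, so 2 makes it major.

major second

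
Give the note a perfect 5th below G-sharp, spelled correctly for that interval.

C#

A fifth below G lands on the letter C.
A perfect fifth spans 7 semitones, so G# moves to pitch class 1. On the letter C that is C#.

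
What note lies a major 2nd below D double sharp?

C##

A second below D lands on the letter C.
A major second spans 2 semitones, so D## moves to pitch class 2. On the letter C that is C##.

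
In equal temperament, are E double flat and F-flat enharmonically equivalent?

Two spellings are enharmonically equivalent only if they share a pitch class.
Here Ebb → 2, Fb → 4; 2 ≠ 4, so they are not.

No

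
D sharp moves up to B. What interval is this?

Counting letters D–E–F–G–A–B gives a sixth.
D#→B = 8 semitones, 1 narrower than the major sixth (9), so minor.

minor sixth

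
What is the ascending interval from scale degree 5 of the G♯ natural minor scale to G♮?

diminished fourth

Scale degree 5 of G# natural minor is D#.
D# up to G: letters D→G make it a fourth; 4 semitones makes it diminished.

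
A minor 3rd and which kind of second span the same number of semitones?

augmented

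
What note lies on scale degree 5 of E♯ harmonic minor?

B#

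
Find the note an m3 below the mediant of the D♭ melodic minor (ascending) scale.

Db

The mediant of Db melodic minor (ascending) is Fb.
A minor third (3 semitones) below Fb lands on the letter D, giving Db.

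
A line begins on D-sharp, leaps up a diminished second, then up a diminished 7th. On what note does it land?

A diminished second up from D# is Eb (letter E, 0 semitones up).
A diminished seventh up from Eb is Dbb (letter D, 9 semitones up).

Dbb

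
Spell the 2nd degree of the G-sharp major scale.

A#

The G# major scale runs G# A# B# C# D# E# F##.
Degree 2 is A#.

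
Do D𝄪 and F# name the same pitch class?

No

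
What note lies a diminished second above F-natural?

Gbb

F up a major second is G, so the target letter is G.
From F, a diminished second is 0 semitones up: Gbb.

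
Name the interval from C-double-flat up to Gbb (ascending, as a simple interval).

Counting letters C–D–E–F–G gives a fifth.
Cbb→Gbb = 7 semitones, exactly the perfect fifth.

perfect fifth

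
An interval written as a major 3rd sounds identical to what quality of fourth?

A major third spans 4 semitones.
A fourth spanning 4 semitones is diminished (the perfect fourth is 5).

diminished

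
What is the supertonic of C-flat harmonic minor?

Db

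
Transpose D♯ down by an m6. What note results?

F##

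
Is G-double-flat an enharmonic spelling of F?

Yes

Gbb is pitch class 5; F is pitch class 5.
All spellings map to pitch class 5, so they are enharmonically equivalent.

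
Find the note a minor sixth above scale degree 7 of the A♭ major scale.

Eb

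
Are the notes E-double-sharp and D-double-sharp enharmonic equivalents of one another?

E## is pitch class 6; D## is pitch class 4.
The pitch classes differ (6 vs. 4), so they are not enharmonic equivalents.

No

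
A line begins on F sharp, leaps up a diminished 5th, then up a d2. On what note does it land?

A diminished fifth up from F# is C (letter C, 6 semitones up).
A diminished second up from C is Dbb (letter D, 0 semitones up).

Dbb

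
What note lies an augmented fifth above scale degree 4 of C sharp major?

Scale degree 4 of C# major is F#.
An augmented fifth (8 semitones) above F# lands on the letter C, giving C##.

C##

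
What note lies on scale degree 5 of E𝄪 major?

Degree 5 takes the letter 4 steps above E, which is B.
In major, degree 5 sits 7 semitones above the tonic. E## + 7 semitones is pitch class 1, spelled on B as B##.

B##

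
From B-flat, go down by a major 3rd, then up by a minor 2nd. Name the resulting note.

Abb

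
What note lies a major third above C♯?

A third above C lands on the letter E.
A major third spans 4 semitones, so C# moves to pitch class 5. On the letter E that is E#.

E#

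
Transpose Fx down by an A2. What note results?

E

A second below F lands on the letter E.
An augmented second spans 3 semitones, so F## moves to pitch class 4. On the letter E that is E.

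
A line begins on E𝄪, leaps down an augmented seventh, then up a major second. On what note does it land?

G#

An augmented seventh down from E## is F# (letter F, 12 semitones down).
A major second up from F# is G# (letter G, 2 semitones up).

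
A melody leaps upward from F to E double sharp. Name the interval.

doubly augmented seventh

Counting letters F–G–A–B–C–D–E gives a seventh.
F→E## = 13 semitones, 2 wider than the major seventh (11), so doubly augmented.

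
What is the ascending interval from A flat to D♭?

perfect fourth

The letter names run A→D, a span of 3 letter steps, so the interval is some kind of fourth.
Ab to Db is 5 semitones. A perfect fourth is 5, so 5 makes it perfect.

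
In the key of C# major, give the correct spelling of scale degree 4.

The C# major scale runs C# D# E# F# G# A# B#.
Degree 4 is F#.

F#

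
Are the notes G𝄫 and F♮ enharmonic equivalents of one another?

Gbb is pitch class 5; F is pitch class 5.
All spellings map to pitch class 5, so they are enharmonically equivalent.

Yes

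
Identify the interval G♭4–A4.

Counting letters G–A gives a second.
Gb→A = 3 semitones, 1 wider than the major second (2), so augmented.

augmented second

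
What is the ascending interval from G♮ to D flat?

diminished fifth

Counting letters G–A–B–C–D gives a fifth.
G→Db = 6 semitones, 1 narrower than the perfect fifth (7), so diminished.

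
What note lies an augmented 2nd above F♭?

G

F up a major second is G, so the target letter is G.
From Fb, an augmented second is 3 semitones up: G.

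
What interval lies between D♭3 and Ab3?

The letter names run D→A, a span of 4 letter steps, so the interval is some kind of fifth.
Db to Ab is 7 semitones. A perfect fifth is 7, so 7 makes it perfect.

perfect fifth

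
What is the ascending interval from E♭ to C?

major sixth

Counting letters E–F–G–A–B–C gives a sixth.
Eb→C = 9 semitones, exactly the major sixth.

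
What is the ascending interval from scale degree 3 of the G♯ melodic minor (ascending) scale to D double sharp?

augmented third

Scale degree 3 of G# melodic minor (ascending) is B.
B up to D##: letters B→D make it a third; 5 semitones makes it augmented.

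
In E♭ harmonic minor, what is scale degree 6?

Degree 6 takes the letter 5 steps above E, which is C.
In harmonic minor, degree 6 sits 8 semitones above the tonic. Eb + 8 semitones is pitch class 11, spelled on C as Cb.

Cb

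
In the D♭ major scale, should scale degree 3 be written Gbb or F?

Each scale degree takes a distinct letter name. Degree 3 of a scale on D must use the letter F.
F and Gbb are enharmonically the same pitch, but only F uses the letter F, so it is the correct spelling here.

F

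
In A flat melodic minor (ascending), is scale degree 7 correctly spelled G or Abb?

G

Each scale degree takes a distinct letter name. Degree 7 of a scale on A must use the letter G.
G and Abb are enharmonically the same pitch, but only G uses the letter G, so it is the correct spelling here.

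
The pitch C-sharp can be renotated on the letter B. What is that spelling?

Plain B sits 2 semitones below C#, so on the letter B the same pitch needs a double sharp: B##.

B##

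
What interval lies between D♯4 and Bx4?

augmented sixth

Counting letters D–E–F–G–A–B gives a sixth.
D#→B## = 10 semitones, 1 wider than the major sixth (9), so augmented.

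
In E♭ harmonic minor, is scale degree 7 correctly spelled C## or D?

Each scale degree takes a distinct letter name. Degree 7 of a scale on E must use the letter D.
D and C## are enharmonically the same pitch, but only D uses the letter D, so it is the correct spelling here.

D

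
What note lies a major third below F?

Db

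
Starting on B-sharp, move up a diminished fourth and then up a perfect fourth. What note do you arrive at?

A diminished fourth up from B# is E (letter E, 4 semitones up).
A perfect fourth up from E is A (letter A, 5 semitones up).

A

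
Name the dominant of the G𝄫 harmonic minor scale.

Degree 5 takes the letter 4 steps above G, which is D.
In harmonic minor, degree 5 sits 7 semitones above the tonic. Gbb + 7 semitones is pitch class 0, spelled on D as Dbb.

Dbb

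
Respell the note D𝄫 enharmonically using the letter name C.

C

Dbb is pitch class 0. The letter C alone is pitch class 0.
Pitch class 0 on C needs no accidental: C.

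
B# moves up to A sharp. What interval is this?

The letter names run B→A, a span of 6 letter steps, so the interval is some kind of seventh.
B# to A# is 10 semitones. A major seventh is 11, so 10 makes it minor.

minor seventh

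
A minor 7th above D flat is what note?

D up a major seventh is C#, so the target letter is C.
From Db, a minor seventh is 10 semitones up: Cb.

Cb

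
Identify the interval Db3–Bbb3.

The letter names run D→B, a span of 5 letter steps, so the interval is some kind of sixth.
Db to Bbb is 8 semitones. A major sixth is 9, so 8 makes it minor.

minor sixth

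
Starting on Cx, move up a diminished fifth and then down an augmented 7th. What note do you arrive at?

Ab

A diminished fifth up from C## is G# (letter G, 6 semitones up).
An augmented seventh down from G# is Ab (letter A, 12 semitones down).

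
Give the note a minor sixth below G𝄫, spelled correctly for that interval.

Bbb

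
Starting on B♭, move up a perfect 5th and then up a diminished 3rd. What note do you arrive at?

Abb

A perfect fifth up from Bb is F (letter F, 7 semitones up).
A diminished third up from F is Abb (letter A, 2 semitones up).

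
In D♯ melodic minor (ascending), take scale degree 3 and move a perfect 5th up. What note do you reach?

Scale degree 3 of D# melodic minor (ascending) is F#.
A perfect fifth (7 semitones) above F# lands on the letter C, giving C#.

C#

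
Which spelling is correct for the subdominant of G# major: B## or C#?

Each scale degree takes a distinct letter name. Degree 4 of a scale on G must use the letter C.
C# and B## are enharmonically the same pitch, but only C# uses the letter C, so it is the correct spelling here.

C#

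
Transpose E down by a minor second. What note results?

D#

A second below E lands on the letter D.
A minor second spans 1 semitone, so E moves to pitch class 3. On the letter D that is D#.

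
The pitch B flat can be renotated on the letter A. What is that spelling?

A#

Plain A sits 1 semitone below Bb, so on the letter A the same pitch needs a sharp: A#.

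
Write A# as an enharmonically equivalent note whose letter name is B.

A# is pitch class 10. The letter B alone is pitch class 11.
To reach pitch class 10 from B requires an offset of -1 semitone, i.e. flat: Bb.

Bb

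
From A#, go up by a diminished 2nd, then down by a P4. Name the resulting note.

F

A diminished second up from A# is Bb (letter B, 0 semitones up).
A perfect fourth down from Bb is F (letter F, 5 semitones down).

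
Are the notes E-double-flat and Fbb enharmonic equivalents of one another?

No

Ebb is pitch class 2; Fbb is pitch class 3.
The pitch classes differ (2 vs. 3), so they are not enharmonic equivalents.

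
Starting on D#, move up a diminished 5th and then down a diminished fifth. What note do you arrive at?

D#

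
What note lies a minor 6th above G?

A sixth above G lands on the letter E.
A minor sixth spans 8 semitones, so G moves to pitch class 3. On the letter E that is Eb.

Eb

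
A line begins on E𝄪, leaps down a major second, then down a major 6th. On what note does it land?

F##

A major second down from E## is D## (letter D, 2 semitones down).
A major sixth down from D## is F## (letter F, 9 semitones down).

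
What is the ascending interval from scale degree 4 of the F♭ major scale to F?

augmented fifth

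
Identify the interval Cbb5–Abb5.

major sixth

The letter names run C→A, a span of 5 letter steps, so the interval is some kind of sixth.
Cbb to Abb is 9 semitones. A major sixth is 9, so 9 makes it major.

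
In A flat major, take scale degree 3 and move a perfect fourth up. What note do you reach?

Scale degree 3 of Ab major is C.
A perfect fourth (5 semitones) above C lands on the letter F, giving F.

F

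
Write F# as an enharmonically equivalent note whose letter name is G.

Gb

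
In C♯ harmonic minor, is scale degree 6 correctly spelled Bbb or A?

A

Each scale degree takes a distinct letter name. Degree 6 of a scale on C must use the letter A.
A and Bbb are enharmonically the same pitch, but only A uses the letter A, so it is the correct spelling here.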